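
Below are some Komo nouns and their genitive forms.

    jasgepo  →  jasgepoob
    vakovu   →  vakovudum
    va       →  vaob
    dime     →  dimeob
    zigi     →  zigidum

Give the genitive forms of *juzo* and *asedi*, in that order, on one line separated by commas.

The suffix is conditioned by the last vowel: -dum when the last vowel of the stem is a high vowel (*vakovu*, *zigi*); -ob when the last vowel of the stem is a non-high vowel (*jasgepo*, *va*, *dime*).
*juzo* — last vowel /o/ (a non-high vowel) → -ob → *juzoob*.
The last vowel of *asedi* is /i/, which is a high vowel, so the suffix is -dum, giving *asedidum*.

juzoob, asedidum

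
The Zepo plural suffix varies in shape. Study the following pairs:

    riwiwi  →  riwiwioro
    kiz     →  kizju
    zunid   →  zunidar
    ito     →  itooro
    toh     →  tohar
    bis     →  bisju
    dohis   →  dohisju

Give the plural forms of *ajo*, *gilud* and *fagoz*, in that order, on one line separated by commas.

The suffix is conditioned by the final sound: -ju when the stem ends in a sibilant (*kiz*, *bis*, *dohis*); -ar when the stem ends in a non-sibilant consonant (*zunid*, *toh*); -oro when the stem ends in a vowel (*riwiwi*, *ito*).
*ajo*: final sound = /o/, a vowel → -oro → *ajooro*.
*gilud* — final sound /d/ (a non-sibilant consonant) → -ar → *giludar*.
Since the final sound of *fagoz* is /z/ (a sibilant), it takes -ju, giving *fagozju*.

ajooro, giludar, fagozju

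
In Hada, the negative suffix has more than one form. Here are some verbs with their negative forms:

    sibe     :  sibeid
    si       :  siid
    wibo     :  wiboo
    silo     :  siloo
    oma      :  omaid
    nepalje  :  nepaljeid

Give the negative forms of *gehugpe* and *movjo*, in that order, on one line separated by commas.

gehugpeid, movjoo

Looking at the last vowel of each stem: -o when the last vowel of the stem is a rounded vowel (*wibo*, *silo*); -id when the last vowel of the stem is an unrounded vowel (*sibe*, *si*, *oma*, *nepalje*).
*gehugpe*: last vowel = /e/, an unrounded vowel → -id → *gehugpeid*.
*movjo*: last vowel = /o/, a rounded vowel → -o → *movjoo*.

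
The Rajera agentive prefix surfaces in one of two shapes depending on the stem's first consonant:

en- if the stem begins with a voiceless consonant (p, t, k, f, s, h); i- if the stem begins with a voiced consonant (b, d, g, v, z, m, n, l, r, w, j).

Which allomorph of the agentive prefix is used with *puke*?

en-

*puke*: first consonant = /p/, voiceless → en-.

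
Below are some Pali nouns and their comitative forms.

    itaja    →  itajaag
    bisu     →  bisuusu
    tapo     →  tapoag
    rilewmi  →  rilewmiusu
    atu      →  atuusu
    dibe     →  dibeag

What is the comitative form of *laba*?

The pattern is height harmony: -usu when the last vowel of the stem is a high vowel (*bisu*, *rilewmi*, *atu*); -ag when the last vowel of the stem is a non-high vowel (*itaja*, *tapo*, *dibe*).
Since the last vowel of *laba* is /a/ (a non-high vowel), it takes -ag, giving *labaag*.

labaag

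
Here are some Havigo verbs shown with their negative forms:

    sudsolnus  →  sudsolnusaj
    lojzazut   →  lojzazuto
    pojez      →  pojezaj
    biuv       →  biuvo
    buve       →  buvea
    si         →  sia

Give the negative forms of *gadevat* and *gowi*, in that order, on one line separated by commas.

gadevato, gowia

The alternation tracks the final sound of the stem — -aj when the stem ends in a sibilant (*sudsolnus*, *pojez*); -o when the stem ends in a non-sibilant consonant (*lojzazut*, *biuv*); -a when the stem ends in a vowel (*buve*, *si*).
The final sound of *gadevat* is /t/, which is a non-sibilant consonant, so the suffix is -o, giving *gadevato*.
The final sound of *gowi* is /i/, which is a vowel, so the suffix is -a, giving *gowia*.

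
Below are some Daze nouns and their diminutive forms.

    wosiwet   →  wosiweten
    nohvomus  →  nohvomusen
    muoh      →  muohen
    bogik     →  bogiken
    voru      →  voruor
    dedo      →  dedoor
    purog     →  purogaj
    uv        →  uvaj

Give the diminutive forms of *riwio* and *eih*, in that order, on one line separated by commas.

riwioor, eihen

The pattern is voicing of the final sound: -en when the stem ends in a voiceless consonant (*wosiwet*, *nohvomus*, *muoh*, *bogik*); -aj when the stem ends in a voiced consonant (*purog*, *uv*); -or when the stem ends in a vowel (*voru*, *dedo*).
The final sound of *riwio* is /o/, which is a vowel, so the suffix is -or, giving *riwioor*.
Since the final sound of *eih* is /h/ (a voiceless consonant), it takes -en, giving *eihen*.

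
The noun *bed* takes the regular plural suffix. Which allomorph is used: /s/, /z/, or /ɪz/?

/z/

The stem *bed* ends in a voiced non-sibilant sound.
The plural suffix surfaces as /ɪz/ after sibilants, /s/ after other voiceless consonants, and /z/ after other voiced sounds.
So the plural -s on *bed* is pronounced /z/.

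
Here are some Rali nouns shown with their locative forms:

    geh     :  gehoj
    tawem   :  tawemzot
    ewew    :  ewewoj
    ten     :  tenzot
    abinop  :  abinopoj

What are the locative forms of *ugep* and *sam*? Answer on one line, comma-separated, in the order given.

ugepoj, samzot

Looking at the final consonant of each stem: -zot when the stem ends in a nasal (*tawem*, *ten*); -oj when the stem ends in a non-nasal consonant (*geh*, *ewew*, *abinop*).
Since the final consonant of *ugep* is /p/ (non-nasal), it takes -oj, giving *ugepoj*.
Since the final consonant of *sam* is /m/ (a nasal), it takes -zot, giving *samzot*.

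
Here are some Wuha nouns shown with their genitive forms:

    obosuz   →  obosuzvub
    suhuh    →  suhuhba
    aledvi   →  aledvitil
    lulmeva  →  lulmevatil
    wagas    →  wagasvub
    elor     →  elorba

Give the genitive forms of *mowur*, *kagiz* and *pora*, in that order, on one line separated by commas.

Looking at the final sound of each stem: -vub when the stem ends in a sibilant (*obosuz*, *wagas*); -ba when the stem ends in a non-sibilant consonant (*suhuh*, *elor*); -til when the stem ends in a vowel (*aledvi*, *lulmeva*).
Since the final sound of *mowur* is /r/ (a non-sibilant consonant), it takes -ba, giving *mowurba*.
The final sound of *kagiz* is /z/, which is a sibilant, so the suffix is -vub, giving *kagizvub*.
*pora* — final sound /a/ (a vowel) → -til → *poratil*.

mowurba, kagizvub, poratil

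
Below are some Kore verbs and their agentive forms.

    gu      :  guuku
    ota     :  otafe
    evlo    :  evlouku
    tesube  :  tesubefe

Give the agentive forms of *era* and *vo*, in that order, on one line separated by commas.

erafe, vouku

Looking at the last vowel of each stem: -uku when the last vowel of the stem is a rounded vowel (*gu*, *evlo*); -fe when the last vowel of the stem is an unrounded vowel (*ota*, *tesube*).
*era* — last vowel /a/ (an unrounded vowel) → -fe → *erafe*.
*vo*: last vowel = /o/, a rounded vowel → -uku → *vouku*.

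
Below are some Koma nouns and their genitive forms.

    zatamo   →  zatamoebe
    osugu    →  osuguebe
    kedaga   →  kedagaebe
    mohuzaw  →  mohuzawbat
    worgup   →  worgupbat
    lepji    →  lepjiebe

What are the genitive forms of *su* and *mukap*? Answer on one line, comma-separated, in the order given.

The suffix is conditioned by the final sound: -bat when the stem ends in a consonant (*mohuzaw*, *worgup*); -ebe when the stem ends in a vowel (*zatamo*, *osugu*, *kedaga*, *lepji*).
The final sound of *su* is /u/, which is a vowel, so the suffix is -ebe, giving *suebe*.
*mukap* — final sound /p/ (a consonant) → -bat → *mukapbat*.

suebe, mukapbat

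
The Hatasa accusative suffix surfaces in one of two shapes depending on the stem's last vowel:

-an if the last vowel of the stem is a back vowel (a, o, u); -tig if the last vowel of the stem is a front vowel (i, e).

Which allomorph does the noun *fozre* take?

*fozre*: last vowel = /e/, a front vowel → -tig.

-tig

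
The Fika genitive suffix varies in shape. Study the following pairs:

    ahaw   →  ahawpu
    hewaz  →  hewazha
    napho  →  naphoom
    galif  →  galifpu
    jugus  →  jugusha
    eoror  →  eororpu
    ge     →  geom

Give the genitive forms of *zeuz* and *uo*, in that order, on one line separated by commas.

zeuzha, uoom

The alternation tracks the final sound of the stem — -ha when the stem ends in a sibilant (*hewaz*, *jugus*); -pu when the stem ends in a non-sibilant consonant (*ahaw*, *galif*, *eoror*); -om when the stem ends in a vowel (*napho*, *ge*).
The final sound of *zeuz* is /z/, which is a sibilant, so the suffix is -ha, giving *zeuzha*.
The final sound of *uo* is /o/, which is a vowel, so the suffix is -om, giving *uoom*.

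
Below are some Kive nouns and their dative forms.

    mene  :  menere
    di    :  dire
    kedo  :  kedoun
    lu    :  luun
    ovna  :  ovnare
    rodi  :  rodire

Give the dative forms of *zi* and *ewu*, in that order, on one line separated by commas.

zire, ewuun

Looking at the last vowel of each stem: -un when the last vowel of the stem is a rounded vowel (*kedo*, *lu*); -re when the last vowel of the stem is an unrounded vowel (*mene*, *di*, *ovna*, *rodi*).
The last vowel of *zi* is /i/, which is an unrounded vowel, so the suffix is -re, giving *zire*.
*ewu* — last vowel /u/ (a rounded vowel) → -un → *ewuun*.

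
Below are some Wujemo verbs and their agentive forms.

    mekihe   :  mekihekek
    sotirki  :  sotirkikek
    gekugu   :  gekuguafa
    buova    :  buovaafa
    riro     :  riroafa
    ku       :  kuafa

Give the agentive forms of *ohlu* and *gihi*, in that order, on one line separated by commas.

Looking at the last vowel of each stem: -kek when the last vowel of the stem is a front vowel (*mekihe*, *sotirki*); -afa when the last vowel of the stem is a back vowel (*gekugu*, *buova*, *riro*, *ku*).
*ohlu*: last vowel = /u/, a back vowel → -afa → *ohluafa*.
*gihi* — last vowel /i/ (a front vowel) → -kek → *gihikek*.

ohluafa, gihikek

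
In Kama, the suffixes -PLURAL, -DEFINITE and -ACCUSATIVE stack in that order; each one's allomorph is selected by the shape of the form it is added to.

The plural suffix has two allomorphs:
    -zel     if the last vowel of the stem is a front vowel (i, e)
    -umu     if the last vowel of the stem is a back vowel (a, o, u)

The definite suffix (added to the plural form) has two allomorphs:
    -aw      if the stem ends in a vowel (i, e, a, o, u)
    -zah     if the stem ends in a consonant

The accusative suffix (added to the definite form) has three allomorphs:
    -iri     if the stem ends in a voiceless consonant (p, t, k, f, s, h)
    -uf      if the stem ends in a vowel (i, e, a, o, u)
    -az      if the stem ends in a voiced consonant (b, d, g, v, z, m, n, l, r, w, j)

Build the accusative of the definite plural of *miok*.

*miok* — last vowel /o/ (a back vowel) → -umu → *miokumu*.
The plural form *miokumu* — final sound /u/ (a vowel) → -aw → *miokumuaw*.
The definite form *miokumuaw*: final sound = /w/, a voiced consonant → -az → *miokumuawaz*.

miokumuawaz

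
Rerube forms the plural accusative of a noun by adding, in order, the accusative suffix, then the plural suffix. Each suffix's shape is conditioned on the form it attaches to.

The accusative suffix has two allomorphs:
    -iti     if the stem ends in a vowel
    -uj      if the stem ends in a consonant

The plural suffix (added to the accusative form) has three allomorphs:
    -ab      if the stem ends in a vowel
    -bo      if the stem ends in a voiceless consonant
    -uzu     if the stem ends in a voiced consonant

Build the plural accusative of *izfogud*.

Since the final sound of *izfogud* is /d/ (a consonant), it takes -uj, giving *izfoguduj*.
Since the final sound of the accusative form *izfoguduj* is /j/ (a voiced consonant), it takes -uzu, giving *izfogudujuzu*.

izfogudujuzu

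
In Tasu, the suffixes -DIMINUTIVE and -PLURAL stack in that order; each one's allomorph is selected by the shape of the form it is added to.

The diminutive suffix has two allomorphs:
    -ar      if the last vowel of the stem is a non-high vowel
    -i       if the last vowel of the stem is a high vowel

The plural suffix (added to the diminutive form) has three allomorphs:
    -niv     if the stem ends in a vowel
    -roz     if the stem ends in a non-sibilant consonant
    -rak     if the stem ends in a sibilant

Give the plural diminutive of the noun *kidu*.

*kidu* — last vowel /u/ (a high vowel) → -i → *kidui*.
The diminutive form *kidui* — final sound /i/ (a vowel) → -niv → *kiduiniv*.

kiduiniv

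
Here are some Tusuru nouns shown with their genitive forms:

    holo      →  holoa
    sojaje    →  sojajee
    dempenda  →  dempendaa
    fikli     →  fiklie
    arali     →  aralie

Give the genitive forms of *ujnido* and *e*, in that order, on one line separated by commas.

ujnidoa, ee

The suffix is conditioned by the last vowel: -e when the last vowel of the stem is a front vowel (*sojaje*, *fikli*, *arali*); -a when the last vowel of the stem is a back vowel (*holo*, *dempenda*).
*ujnido* — last vowel /o/ (a back vowel) → -a → *ujnidoa*.
Since the last vowel of *e* is /e/ (a front vowel), it takes -e, giving *ee*.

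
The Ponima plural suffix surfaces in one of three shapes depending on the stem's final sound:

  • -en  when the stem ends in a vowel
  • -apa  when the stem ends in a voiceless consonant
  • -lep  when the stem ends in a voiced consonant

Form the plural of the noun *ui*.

*ui*: final sound = /i/, a vowel → -en → *uien*.

uien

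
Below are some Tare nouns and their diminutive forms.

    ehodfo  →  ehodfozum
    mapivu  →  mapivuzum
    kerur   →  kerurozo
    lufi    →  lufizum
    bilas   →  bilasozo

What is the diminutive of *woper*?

woperozo

The pattern is consonant vs. vowel: -ozo when the stem ends in a consonant (*kerur*, *bilas*); -zum when the stem ends in a vowel (*ehodfo*, *mapivu*, *lufi*).
*woper* — final sound /r/ (a consonant) → -ozo → *woperozo*.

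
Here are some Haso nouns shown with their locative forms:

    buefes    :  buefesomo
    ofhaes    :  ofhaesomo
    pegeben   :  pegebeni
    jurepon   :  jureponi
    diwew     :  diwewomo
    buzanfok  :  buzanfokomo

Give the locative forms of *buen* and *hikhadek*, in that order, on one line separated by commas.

bueni, hikhadekomo

The suffix is conditioned by the final consonant: -i when the stem ends in a nasal (*pegeben*, *jurepon*); -omo when the stem ends in a non-nasal consonant (*buefes*, *ofhaes*, *diwew*, *buzanfok*).
*buen*: final consonant = /n/, a nasal → -i → *bueni*.
The final consonant of *hikhadek* is /k/, which is non-nasal, so the suffix is -omo, giving *hikhadekomo*.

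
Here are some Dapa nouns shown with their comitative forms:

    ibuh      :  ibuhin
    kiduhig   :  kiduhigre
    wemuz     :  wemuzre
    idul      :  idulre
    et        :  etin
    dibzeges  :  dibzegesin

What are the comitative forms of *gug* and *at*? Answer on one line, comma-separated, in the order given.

Looking at the final consonant of each stem: -in when the stem ends in a voiceless consonant (*ibuh*, *et*, *dibzeges*); -re when the stem ends in a voiced consonant (*kiduhig*, *wemuz*, *idul*).
Since the final consonant of *gug* is /g/ (voiced), it takes -re, giving *gugre*.
*at* — final consonant /t/ (voiceless) → -in → *atin*.

gugre, atin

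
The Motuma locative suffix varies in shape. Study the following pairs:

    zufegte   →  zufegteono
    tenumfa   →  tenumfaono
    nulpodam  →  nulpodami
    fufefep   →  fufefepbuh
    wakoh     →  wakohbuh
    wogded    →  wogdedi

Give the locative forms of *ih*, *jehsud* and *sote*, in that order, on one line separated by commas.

ihbuh, jehsudi, soteono

The suffix is conditioned by the final sound: -buh when the stem ends in a voiceless consonant (*fufefep*, *wakoh*); -i when the stem ends in a voiced consonant (*nulpodam*, *wogded*); -ono when the stem ends in a vowel (*zufegte*, *tenumfa*).
Since the final sound of *ih* is /h/ (a voiceless consonant), it takes -buh, giving *ihbuh*.
The final sound of *jehsud* is /d/, which is a voiced consonant, so the suffix is -i, giving *jehsudi*.
Since the final sound of *sote* is /e/ (a vowel), it takes -ono, giving *soteono*.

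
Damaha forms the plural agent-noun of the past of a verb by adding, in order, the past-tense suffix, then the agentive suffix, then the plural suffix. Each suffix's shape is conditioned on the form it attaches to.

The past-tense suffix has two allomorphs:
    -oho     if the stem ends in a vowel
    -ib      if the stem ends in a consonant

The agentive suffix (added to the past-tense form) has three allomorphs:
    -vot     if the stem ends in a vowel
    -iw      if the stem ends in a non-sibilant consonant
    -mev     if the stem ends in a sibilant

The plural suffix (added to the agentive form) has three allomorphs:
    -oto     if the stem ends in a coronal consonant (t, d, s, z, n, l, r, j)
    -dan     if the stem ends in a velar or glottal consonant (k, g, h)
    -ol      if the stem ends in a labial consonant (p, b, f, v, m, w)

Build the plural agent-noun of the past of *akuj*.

Since the final sound of *akuj* is /j/ (a consonant), it takes -ib, giving *akujib*.
Since the final sound of the past-tense form *akujib* is /b/ (a non-sibilant consonant), it takes -iw, giving *akujibiw*.
The final consonant of the agentive form *akujibiw* is /w/, which is labial, so the plural suffix is -ol, giving *akujibiwol*.

akujibiwol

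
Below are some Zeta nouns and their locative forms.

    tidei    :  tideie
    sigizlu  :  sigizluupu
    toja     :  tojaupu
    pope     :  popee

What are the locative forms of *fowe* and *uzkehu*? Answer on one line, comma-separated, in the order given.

The suffix is conditioned by the last vowel: -e when the last vowel of the stem is a front vowel (*tidei*, *pope*); -upu when the last vowel of the stem is a back vowel (*sigizlu*, *toja*).
*fowe* — last vowel /e/ (a front vowel) → -e → *fowee*.
*uzkehu* — last vowel /u/ (a back vowel) → -upu → *uzkehuupu*.

fowee, uzkehuupu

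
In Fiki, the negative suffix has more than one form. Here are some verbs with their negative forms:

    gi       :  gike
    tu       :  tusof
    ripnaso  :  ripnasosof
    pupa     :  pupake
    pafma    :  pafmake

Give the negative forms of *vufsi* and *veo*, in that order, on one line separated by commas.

The pattern is rounding harmony: -sof when the last vowel of the stem is a rounded vowel (*tu*, *ripnaso*); -ke when the last vowel of the stem is an unrounded vowel (*gi*, *pupa*, *pafma*).
*vufsi*: last vowel = /i/, an unrounded vowel → -ke → *vufsike*.
*veo*: last vowel = /o/, a rounded vowel → -sof → *veosof*.

vufsike, veosof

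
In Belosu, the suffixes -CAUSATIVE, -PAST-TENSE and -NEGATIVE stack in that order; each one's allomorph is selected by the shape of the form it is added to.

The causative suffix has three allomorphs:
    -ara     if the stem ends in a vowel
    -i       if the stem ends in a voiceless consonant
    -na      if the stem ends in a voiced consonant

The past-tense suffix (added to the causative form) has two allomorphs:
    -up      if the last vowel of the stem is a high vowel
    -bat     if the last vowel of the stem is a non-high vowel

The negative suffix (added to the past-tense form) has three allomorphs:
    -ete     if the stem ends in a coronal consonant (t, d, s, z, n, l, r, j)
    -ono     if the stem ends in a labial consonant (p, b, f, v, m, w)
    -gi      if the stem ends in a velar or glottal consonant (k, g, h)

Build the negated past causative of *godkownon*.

godkownonnabatete

*godkownon* — final sound /n/ (a voiced consonant) → -na → *godkownonna*.
The causative form *godkownonna* — last vowel /a/ (a non-high vowel) → -bat → *godkownonnabat*.
The past-tense form *godkownonnabat* — final consonant /t/ (coronal) → -ete → *godkownonnabatete*.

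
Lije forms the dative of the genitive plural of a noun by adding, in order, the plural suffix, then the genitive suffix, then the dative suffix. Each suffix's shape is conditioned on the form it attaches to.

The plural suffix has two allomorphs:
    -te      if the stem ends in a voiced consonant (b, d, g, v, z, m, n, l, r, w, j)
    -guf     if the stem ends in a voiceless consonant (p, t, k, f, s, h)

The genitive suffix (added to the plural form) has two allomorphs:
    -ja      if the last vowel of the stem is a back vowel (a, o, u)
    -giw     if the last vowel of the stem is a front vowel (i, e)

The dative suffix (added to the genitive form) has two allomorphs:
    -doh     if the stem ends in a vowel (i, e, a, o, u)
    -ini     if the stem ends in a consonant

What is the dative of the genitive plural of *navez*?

*navez*: final consonant = /z/, voiced → -te → *navezte*.
The plural form *navezte* — last vowel /e/ (a front vowel) → -giw → *naveztegiw*.
Since the final sound of the genitive form *naveztegiw* is /w/ (a consonant), it takes -ini, giving *naveztegiwini*.

naveztegiwini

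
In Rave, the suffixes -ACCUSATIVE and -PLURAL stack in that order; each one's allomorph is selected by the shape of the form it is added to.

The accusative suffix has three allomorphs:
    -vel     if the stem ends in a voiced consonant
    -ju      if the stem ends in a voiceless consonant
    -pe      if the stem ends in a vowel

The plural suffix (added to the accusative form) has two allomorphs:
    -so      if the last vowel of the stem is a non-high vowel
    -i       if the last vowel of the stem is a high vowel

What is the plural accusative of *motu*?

*motu* — final sound /u/ (a vowel) → -pe → *motupe*.
The last vowel of the accusative form *motupe* is /e/, which is a non-high vowel, so the plural suffix is -so, giving *motupeso*.

motupeso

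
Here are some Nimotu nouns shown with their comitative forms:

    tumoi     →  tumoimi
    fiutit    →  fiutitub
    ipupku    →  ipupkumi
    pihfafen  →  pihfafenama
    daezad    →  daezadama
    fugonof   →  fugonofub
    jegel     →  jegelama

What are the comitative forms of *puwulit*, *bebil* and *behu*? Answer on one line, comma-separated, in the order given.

puwulitub, bebilama, behumi

The pattern is voicing of the final sound: -ub when the stem ends in a voiceless consonant (*fiutit*, *fugonof*); -ama when the stem ends in a voiced consonant (*pihfafen*, *daezad*, *jegel*); -mi when the stem ends in a vowel (*tumoi*, *ipupku*).
The final sound of *puwulit* is /t/, which is a voiceless consonant, so the suffix is -ub, giving *puwulitub*.
Since the final sound of *bebil* is /l/ (a voiced consonant), it takes -ama, giving *bebilama*.
The final sound of *behu* is /u/, which is a vowel, so the suffix is -mi, giving *behumi*.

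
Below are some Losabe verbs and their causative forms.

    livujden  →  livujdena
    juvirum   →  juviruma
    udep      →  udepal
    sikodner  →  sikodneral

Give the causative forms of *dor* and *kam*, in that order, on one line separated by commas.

doral, kama

The alternation tracks the final consonant of the stem — -a when the stem ends in a nasal (*livujden*, *juvirum*); -al when the stem ends in a non-nasal consonant (*udep*, *sikodner*).
Since the final consonant of *dor* is /r/ (non-nasal), it takes -al, giving *doral*.
The final consonant of *kam* is /m/, which is a nasal, so the suffix is -a, giving *kama*.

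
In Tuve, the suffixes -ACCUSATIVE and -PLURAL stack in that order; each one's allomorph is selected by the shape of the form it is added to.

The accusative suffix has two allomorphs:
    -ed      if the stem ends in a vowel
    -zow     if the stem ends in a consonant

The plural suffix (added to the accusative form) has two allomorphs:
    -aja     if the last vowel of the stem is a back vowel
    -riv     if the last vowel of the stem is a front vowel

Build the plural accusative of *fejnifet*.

*fejnifet*: final sound = /t/, a consonant → -zow → *fejnifetzow*.
The accusative form *fejnifetzow* — last vowel /o/ (a back vowel) → -aja → *fejnifetzowaja*.

fejnifetzowaja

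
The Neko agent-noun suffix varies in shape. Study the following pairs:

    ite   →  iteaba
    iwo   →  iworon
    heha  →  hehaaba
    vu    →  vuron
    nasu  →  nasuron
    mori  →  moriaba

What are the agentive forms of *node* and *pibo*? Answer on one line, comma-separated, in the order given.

nodeaba, piboron

The suffix is conditioned by the last vowel: -ron when the last vowel of the stem is a rounded vowel (*iwo*, *vu*, *nasu*); -aba when the last vowel of the stem is an unrounded vowel (*ite*, *heha*, *mori*).
Since the last vowel of *node* is /e/ (an unrounded vowel), it takes -aba, giving *nodeaba*.
*pibo* — last vowel /o/ (a rounded vowel) → -ron → *piboron*.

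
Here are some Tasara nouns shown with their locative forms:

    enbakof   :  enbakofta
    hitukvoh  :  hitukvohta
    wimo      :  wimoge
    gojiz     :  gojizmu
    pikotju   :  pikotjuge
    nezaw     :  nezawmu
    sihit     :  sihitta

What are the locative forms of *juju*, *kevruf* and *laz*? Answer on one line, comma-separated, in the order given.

The pattern is voicing of the final sound: -ta when the stem ends in a voiceless consonant (*enbakof*, *hitukvoh*, *sihit*); -mu when the stem ends in a voiced consonant (*gojiz*, *nezaw*); -ge when the stem ends in a vowel (*wimo*, *pikotju*).
*juju* — final sound /u/ (a vowel) → -ge → *jujuge*.
*kevruf*: final sound = /f/, a voiceless consonant → -ta → *kevrufta*.
Since the final sound of *laz* is /z/ (a voiced consonant), it takes -mu, giving *lazmu*.

jujuge, kevrufta, lazmu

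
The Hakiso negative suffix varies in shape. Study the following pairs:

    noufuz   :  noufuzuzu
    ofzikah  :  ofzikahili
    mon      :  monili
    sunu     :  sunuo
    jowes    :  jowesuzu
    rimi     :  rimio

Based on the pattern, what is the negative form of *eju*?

ejuo

The alternation tracks the final sound of the stem — -uzu when the stem ends in a sibilant (*noufuz*, *jowes*); -ili when the stem ends in a non-sibilant consonant (*ofzikah*, *mon*); -o when the stem ends in a vowel (*sunu*, *rimi*).
*eju* — final sound /u/ (a vowel) → -o → *ejuo*.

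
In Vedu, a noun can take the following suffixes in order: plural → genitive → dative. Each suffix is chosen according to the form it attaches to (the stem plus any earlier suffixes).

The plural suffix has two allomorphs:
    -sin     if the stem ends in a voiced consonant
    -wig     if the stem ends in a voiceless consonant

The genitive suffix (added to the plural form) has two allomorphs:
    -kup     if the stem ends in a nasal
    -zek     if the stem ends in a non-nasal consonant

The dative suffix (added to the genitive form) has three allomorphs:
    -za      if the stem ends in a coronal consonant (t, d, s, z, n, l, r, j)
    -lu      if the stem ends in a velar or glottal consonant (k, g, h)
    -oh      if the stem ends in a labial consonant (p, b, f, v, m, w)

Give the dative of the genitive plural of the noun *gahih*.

gahihwigzeklu

*gahih* — final consonant /h/ (voiceless) → -wig → *gahihwig*.
Since the final consonant of the plural form *gahihwig* is /g/ (non-nasal), it takes -zek, giving *gahihwigzek*.
The genitive form *gahihwigzek* — final consonant /k/ (velar/glottal) → -lu → *gahihwigzeklu*.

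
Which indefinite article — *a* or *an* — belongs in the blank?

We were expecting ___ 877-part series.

an

The indefinite article is chosen by the initial *sound* of the following word, not its spelling.
The number *877* is spoken "eight hundred …", beginning with /eɪt/ — a vowel sound.
So the article is *an*: We were expecting an 877-part series.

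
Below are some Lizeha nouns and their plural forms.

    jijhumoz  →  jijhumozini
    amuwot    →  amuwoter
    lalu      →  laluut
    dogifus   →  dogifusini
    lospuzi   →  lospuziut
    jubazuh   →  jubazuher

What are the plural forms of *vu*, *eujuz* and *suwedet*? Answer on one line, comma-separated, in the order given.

vuut, eujuzini, suwedeter

The suffix is conditioned by the final sound: -ini when the stem ends in a sibilant (*jijhumoz*, *dogifus*); -er when the stem ends in a non-sibilant consonant (*amuwot*, *jubazuh*); -ut when the stem ends in a vowel (*lalu*, *lospuzi*).
The final sound of *vu* is /u/, which is a vowel, so the suffix is -ut, giving *vuut*.
*eujuz*: final sound = /z/, a sibilant → -ini → *eujuzini*.
*suwedet* — final sound /t/ (a non-sibilant consonant) → -er → *suwedeter*.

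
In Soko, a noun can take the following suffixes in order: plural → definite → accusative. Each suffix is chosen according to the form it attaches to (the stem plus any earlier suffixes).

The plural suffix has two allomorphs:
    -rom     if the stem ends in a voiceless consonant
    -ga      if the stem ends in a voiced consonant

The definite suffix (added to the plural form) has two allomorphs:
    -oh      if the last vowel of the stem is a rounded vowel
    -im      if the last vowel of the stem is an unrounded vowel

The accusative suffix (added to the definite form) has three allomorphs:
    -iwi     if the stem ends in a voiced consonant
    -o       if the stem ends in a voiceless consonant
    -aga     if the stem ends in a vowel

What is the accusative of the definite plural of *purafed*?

*purafed* — final consonant /d/ (voiced) → -ga → *purafedga*.
The plural form *purafedga*: last vowel = /a/, an unrounded vowel → -im → *purafedgaim*.
The final sound of the definite form *purafedgaim* is /m/, which is a voiced consonant, so the accusative suffix is -iwi, giving *purafedgaimiwi*.

purafedgaimiwi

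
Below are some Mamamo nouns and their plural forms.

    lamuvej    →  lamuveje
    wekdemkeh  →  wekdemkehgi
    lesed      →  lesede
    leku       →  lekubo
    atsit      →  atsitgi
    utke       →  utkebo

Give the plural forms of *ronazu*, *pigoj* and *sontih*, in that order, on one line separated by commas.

The pattern is voicing of the final sound: -gi when the stem ends in a voiceless consonant (*wekdemkeh*, *atsit*); -e when the stem ends in a voiced consonant (*lamuvej*, *lesed*); -bo when the stem ends in a vowel (*leku*, *utke*).
Since the final sound of *ronazu* is /u/ (a vowel), it takes -bo, giving *ronazubo*.
The final sound of *pigoj* is /j/, which is a voiced consonant, so the suffix is -e, giving *pigoje*.
Since the final sound of *sontih* is /h/ (a voiceless consonant), it takes -gi, giving *sontihgi*.

ronazubo, pigoje, sontihgi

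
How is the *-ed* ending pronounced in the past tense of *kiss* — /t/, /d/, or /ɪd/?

/t/

The stem *kiss* ends in a voiceless consonant other than /t/.
The -ed suffix is realized as /ɪd/ after /t, d/; as /t/ after other voiceless consonants; and as /d/ after other voiced sounds.
So -ed on *kiss* is pronounced /t/.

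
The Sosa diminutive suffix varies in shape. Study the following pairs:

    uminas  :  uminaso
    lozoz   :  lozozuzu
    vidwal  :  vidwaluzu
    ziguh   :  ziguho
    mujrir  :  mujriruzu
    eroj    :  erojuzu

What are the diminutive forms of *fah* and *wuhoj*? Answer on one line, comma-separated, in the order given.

faho, wuhojuzu

The suffix is conditioned by the final consonant: -o when the stem ends in a voiceless consonant (*uminas*, *ziguh*); -uzu when the stem ends in a voiced consonant (*lozoz*, *vidwal*, *mujrir*, *eroj*).
The final consonant of *fah* is /h/, which is voiceless, so the suffix is -o, giving *faho*.
*wuhoj* — final consonant /j/ (voiced) → -uzu → *wuhojuzu*.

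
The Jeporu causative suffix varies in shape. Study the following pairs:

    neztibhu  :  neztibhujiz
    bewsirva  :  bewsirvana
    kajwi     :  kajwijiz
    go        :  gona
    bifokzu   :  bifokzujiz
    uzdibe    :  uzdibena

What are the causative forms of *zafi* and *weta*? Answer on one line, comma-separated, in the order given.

Looking at the last vowel of each stem: -jiz when the last vowel of the stem is a high vowel (*neztibhu*, *kajwi*, *bifokzu*); -na when the last vowel of the stem is a non-high vowel (*bewsirva*, *go*, *uzdibe*).
The last vowel of *zafi* is /i/, which is a high vowel, so the suffix is -jiz, giving *zafijiz*.
The last vowel of *weta* is /a/, which is a non-high vowel, so the suffix is -na, giving *wetana*.

zafijiz, wetana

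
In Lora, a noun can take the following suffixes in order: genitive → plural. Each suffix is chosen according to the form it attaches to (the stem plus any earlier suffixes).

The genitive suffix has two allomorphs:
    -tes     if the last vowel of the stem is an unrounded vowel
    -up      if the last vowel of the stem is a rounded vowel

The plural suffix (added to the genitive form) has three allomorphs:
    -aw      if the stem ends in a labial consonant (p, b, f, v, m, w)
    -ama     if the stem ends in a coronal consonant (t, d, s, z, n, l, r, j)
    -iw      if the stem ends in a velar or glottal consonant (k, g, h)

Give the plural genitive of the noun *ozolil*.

*ozolil* — last vowel /i/ (an unrounded vowel) → -tes → *ozoliltes*.
The final consonant of the genitive form *ozoliltes* is /s/, which is coronal, so the plural suffix is -ama, giving *ozoliltesama*.

ozoliltesama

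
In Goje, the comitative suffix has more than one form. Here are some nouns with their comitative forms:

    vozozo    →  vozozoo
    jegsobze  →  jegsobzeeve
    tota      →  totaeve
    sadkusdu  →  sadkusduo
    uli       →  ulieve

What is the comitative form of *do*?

doo

The alternation tracks the last vowel of the stem — -o when the last vowel of the stem is a rounded vowel (*vozozo*, *sadkusdu*); -eve when the last vowel of the stem is an unrounded vowel (*jegsobze*, *tota*, *uli*).
*do*: last vowel = /o/, a rounded vowel → -o → *doo*.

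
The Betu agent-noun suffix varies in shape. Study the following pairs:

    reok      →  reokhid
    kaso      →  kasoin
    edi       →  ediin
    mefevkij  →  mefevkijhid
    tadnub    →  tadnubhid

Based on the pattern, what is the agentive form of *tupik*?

tupikhid

The suffix is conditioned by the final sound: -hid when the stem ends in a consonant (*reok*, *mefevkij*, *tadnub*); -in when the stem ends in a vowel (*kaso*, *edi*).
*tupik* — final sound /k/ (a consonant) → -hid → *tupikhid*.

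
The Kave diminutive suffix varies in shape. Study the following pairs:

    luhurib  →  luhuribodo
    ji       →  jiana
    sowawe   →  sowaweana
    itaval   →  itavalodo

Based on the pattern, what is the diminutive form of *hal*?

halodo

The alternation tracks the final sound of the stem — -odo when the stem ends in a consonant (*luhurib*, *itaval*); -ana when the stem ends in a vowel (*ji*, *sowawe*).
*hal* — final sound /l/ (a consonant) → -odo → *halodo*.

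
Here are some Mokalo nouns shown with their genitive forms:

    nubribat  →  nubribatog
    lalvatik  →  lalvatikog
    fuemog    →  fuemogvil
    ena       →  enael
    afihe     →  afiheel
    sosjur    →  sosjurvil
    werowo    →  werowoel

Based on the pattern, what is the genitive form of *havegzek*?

havegzekog

Looking at the final sound of each stem: -og when the stem ends in a voiceless consonant (*nubribat*, *lalvatik*); -vil when the stem ends in a voiced consonant (*fuemog*, *sosjur*); -el when the stem ends in a vowel (*ena*, *afihe*, *werowo*).
*havegzek*: final sound = /k/, a voiceless consonant → -og → *havegzekog*.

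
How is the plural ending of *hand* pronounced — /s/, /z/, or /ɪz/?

/z/

The stem *hand* ends in a voiced non-sibilant sound.
The plural suffix surfaces as /ɪz/ after sibilants, /s/ after other voiceless consonants, and /z/ after other voiced sounds.
So the plural -s on *hand* is pronounced /z/.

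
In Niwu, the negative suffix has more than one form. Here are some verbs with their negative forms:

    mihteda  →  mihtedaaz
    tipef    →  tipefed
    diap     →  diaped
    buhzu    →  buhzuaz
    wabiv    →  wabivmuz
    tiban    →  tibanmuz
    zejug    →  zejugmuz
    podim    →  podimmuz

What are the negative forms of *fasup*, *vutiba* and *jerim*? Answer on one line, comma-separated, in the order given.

fasuped, vutibaaz, jerimmuz

Looking at the final sound of each stem: -ed when the stem ends in a voiceless consonant (*tipef*, *diap*); -muz when the stem ends in a voiced consonant (*wabiv*, *tiban*, *zejug*, *podim*); -az when the stem ends in a vowel (*mihteda*, *buhzu*).
*fasup*: final sound = /p/, a voiceless consonant → -ed → *fasuped*.
*vutiba*: final sound = /a/, a vowel → -az → *vutibaaz*.
*jerim*: final sound = /m/, a voiced consonant → -muz → *jerimmuz*.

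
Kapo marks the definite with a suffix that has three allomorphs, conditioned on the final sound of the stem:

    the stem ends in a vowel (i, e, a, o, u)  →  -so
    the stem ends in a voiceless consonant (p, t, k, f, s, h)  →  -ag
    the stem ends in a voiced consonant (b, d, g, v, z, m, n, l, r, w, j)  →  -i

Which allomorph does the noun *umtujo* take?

-so

The final sound of *umtujo* is /o/, which is a vowel, so the suffix is -so.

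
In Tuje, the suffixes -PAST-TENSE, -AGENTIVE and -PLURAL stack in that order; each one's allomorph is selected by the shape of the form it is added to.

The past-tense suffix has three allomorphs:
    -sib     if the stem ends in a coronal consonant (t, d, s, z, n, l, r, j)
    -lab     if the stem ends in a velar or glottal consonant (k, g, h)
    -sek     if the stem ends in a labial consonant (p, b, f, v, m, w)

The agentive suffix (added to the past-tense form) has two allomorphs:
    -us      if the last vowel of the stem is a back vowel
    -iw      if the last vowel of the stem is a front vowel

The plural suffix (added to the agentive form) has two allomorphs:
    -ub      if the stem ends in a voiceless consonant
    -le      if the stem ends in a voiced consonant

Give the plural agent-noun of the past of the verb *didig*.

*didig*: final consonant = /g/, velar/glottal → -lab → *didiglab*.
Since the last vowel of the past-tense form *didiglab* is /a/ (a back vowel), it takes -us, giving *didiglabus*.
The final consonant of the agentive form *didiglabus* is /s/, which is voiceless, so the plural suffix is -ub, giving *didiglabusub*.

didiglabusub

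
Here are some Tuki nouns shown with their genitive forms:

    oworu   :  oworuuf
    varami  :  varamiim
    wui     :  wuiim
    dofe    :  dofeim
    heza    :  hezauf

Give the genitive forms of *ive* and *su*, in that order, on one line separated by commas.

The pattern is front/back vowel harmony: -im when the last vowel of the stem is a front vowel (*varami*, *wui*, *dofe*); -uf when the last vowel of the stem is a back vowel (*oworu*, *heza*).
*ive* — last vowel /e/ (a front vowel) → -im → *iveim*.
*su*: last vowel = /u/, a back vowel → -uf → *suuf*.

iveim, suuf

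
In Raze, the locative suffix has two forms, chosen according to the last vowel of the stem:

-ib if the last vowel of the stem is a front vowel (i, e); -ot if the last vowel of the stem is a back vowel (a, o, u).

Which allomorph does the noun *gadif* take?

-ib

*gadif*: last vowel = /i/, a front vowel → -ib.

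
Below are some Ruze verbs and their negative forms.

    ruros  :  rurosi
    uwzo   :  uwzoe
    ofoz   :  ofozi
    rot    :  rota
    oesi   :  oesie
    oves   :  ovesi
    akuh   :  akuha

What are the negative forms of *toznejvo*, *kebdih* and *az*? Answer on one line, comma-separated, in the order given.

The suffix is conditioned by the final sound: -i when the stem ends in a sibilant (*ruros*, *ofoz*, *oves*); -a when the stem ends in a non-sibilant consonant (*rot*, *akuh*); -e when the stem ends in a vowel (*uwzo*, *oesi*).
*toznejvo*: final sound = /o/, a vowel → -e → *toznejvoe*.
*kebdih*: final sound = /h/, a non-sibilant consonant → -a → *kebdiha*.
*az*: final sound = /z/, a sibilant → -i → *azi*.

toznejvoe, kebdiha, azi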